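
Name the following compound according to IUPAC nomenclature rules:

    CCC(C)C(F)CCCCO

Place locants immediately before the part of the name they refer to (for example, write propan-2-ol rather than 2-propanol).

5-fluoro-6-methyloctan-1-ol

The longest carbon chain that includes the –OH group has 8 carbons, so the parent hydride is octane.
The principal characteristic group is an alcohol (–OH), named with the suffix -ol.
Choose the numbering such that numbering from this end puts the hydroxyl group at C-1 rather than C-8.
This places the hydroxyl at C-1; a fluoro group at C-5; a methyl group at C-6.
The substituents are ordered alphabetically, ignoring any di-/tri- multipliers.
Putting it together: 5-fluoro-6-methyloctan-1-ol.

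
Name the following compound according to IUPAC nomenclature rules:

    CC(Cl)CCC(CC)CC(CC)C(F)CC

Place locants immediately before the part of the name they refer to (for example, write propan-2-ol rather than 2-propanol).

The longest continuous carbon chain has 10 atoms, so the parent hydride is decane.
Number the chain so that the substituent locant set {2,5,7,8} is lower than {3,4,6,9} at the first point of difference.
This places a chloro group at C-2; ethyl groups at C-5 and C-7; a fluoro group at C-8.
Prefixes are listed alphabetically: chloro, ethyl, fluoro.
Assembling the pieces gives 2-chloro-5,7-diethyl-8-fluorodecane.

2-chloro-5,7-diethyl-8-fluorodecane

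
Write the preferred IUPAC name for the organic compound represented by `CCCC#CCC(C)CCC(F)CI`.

The longest chain bearing the multiple bond is 11 carbons long (undecane).
A C≡C triple bond in the chain gives the infix -yne-.
The numbering direction is chosen so that numbering from this end puts the triple bond at C-4 rather than C-7.
That gives the triple bond between C-4 and C-5; a fluoro group at C-10; an iodo group at C-11; a methyl group at C-7.
Prefixes are listed alphabetically: fluoro, iodo, methyl.
Putting it together: 10-fluoro-11-iodo-7-methylundec-4-yne.

10-fluoro-11-iodo-7-methylundec-4-yne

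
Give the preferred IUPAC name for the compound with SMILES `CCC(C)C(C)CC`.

3,4-dimethylhexane

The parent chain contains 6 carbons (hexane).
The molecule is symmetric, so either numbering direction gives the same locants.
This places methyl groups at C-3 and C-4.
Putting it together: 3,4-dimethylhexane.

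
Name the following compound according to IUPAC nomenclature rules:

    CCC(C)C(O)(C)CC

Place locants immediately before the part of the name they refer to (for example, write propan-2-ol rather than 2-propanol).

3,4-dimethylhexan-3-ol

The longest carbon chain that includes the –OH group has 6 carbons, so the parent hydride is hexane.
The principal characteristic group is an alcohol (–OH), named with the suffix -ol.
Choose the numbering such that numbering from this end puts the hydroxyl group at C-3 rather than C-4.
With this numbering: the hydroxyl at C-3; methyl groups at C-3 and C-4.
Putting it together: 3,4-dimethylhexan-3-ol.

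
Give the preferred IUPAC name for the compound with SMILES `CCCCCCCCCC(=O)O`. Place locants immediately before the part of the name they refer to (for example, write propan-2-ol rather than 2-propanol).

decanoic acid

Counting along the main chain through the –COOH group gives 10 carbons: the parent is decane.
A carboxylic acid (terminal –COOH) is the principal characteristic group, giving the suffix -oic acid.
The numbering direction is chosen so that the carboxylic acid carbon is C-1 by definition.
Putting it together: decanoic acid.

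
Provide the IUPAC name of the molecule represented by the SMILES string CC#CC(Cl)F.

1-chloro-1-fluorobut-2-yne

The longest chain bearing the multiple bond is 4 carbons long (butane).
The chain contains a C≡C triple bond, so the unsaturation ending is -yne.
Number the chain so that the substituent locant set {1,1} is lower than {4,4} at the first point of difference.
This places the triple bond between C-2 and C-3; a chloro group at C-1; a fluoro group at C-1.
Prefixes are listed alphabetically: chloro, fluoro.
Assembling the pieces gives 1-chloro-1-fluorobut-2-yne.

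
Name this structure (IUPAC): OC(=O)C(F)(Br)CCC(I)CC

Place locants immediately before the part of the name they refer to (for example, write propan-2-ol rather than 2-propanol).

The longest carbon chain that includes the –COOH group has 7 carbons, so the parent hydride is heptane.
The highest-priority functional group is a carboxylic acid (terminal –COOH), so the name ends in -oic acid.
Number the chain so that the carboxylic acid carbon is C-1 by definition.
With this numbering: a bromo group at C-2; a fluoro group at C-2; an iodo group at C-5.
Substituent prefixes are cited in alphabetical order (multiplying prefixes like di-/tri- are ignored for ordering).
The name is 2-bromo-2-fluoro-5-iodoheptanoic acid.

2-bromo-2-fluoro-5-iodoheptanoic acid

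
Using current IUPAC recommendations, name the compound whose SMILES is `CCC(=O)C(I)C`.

Counting along the main chain through the carbonyl gives 5 carbons: the parent is pentane.
The highest-priority functional group is a ketone (C=O on an internal carbon), so the name ends in -one.
Choose the numbering such that the substituent locant set {2} is lower than {4} at the first point of difference.
That gives the carbonyl at C-3; an iodo group at C-2.
The name is 2-iodopentan-3-one.

2-iodopentan-3-one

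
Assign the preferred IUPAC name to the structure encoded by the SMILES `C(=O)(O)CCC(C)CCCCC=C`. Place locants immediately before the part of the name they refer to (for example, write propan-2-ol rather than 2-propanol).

Counting along the main chain through the –COOH group and the multiple bond gives 10 carbons: the parent is decane.
A carboxylic acid (terminal –COOH) is the principal characteristic group, giving the suffix -oic acid.
There is one C=C double bond, indicated by the ending -ene.
Choose the numbering such that the carboxylic acid carbon is C-1 by definition.
That gives the double bond between C-9 and C-10; a methyl group at C-4.
Assembling the pieces gives 4-methyldec-9-enoic acid.

4-methyldec-9-enoic acid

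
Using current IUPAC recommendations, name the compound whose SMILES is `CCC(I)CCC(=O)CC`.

The longest carbon chain that includes the carbonyl has 8 carbons, so the parent hydride is octane.
The principal characteristic group is a ketone (C=O on an internal carbon), named with the suffix -one.
Number the chain so that numbering from this end puts the carbonyl group at C-3 rather than C-6.
With this numbering: the carbonyl at C-3; an iodo group at C-6.
The name is 6-iodooctan-3-one.

6-iodooctan-3-one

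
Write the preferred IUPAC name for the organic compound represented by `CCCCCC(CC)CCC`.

The longest carbon chain is 9 atoms: the parent is nonane.
Number the chain so that the substituent locant set {4} is lower than {6} at the first point of difference.
This places an ethyl group at C-4.
Putting it together: 4-ethylnonane.

4-ethylnonane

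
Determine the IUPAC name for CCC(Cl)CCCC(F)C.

The parent chain contains 8 carbons (octane).
The numbering direction is chosen so that the substituent locant set {2,6} is lower than {3,7} at the first point of difference.
That gives a chloro group at C-6; a fluoro group at C-2.
Prefixes are listed alphabetically: chloro, fluoro.
The name is 6-chloro-2-fluorooctane.

6-chloro-2-fluorooctane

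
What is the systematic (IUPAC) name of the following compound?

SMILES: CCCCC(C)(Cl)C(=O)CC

4-chloro-4-methyloctan-3-one

The longest chain bearing the carbonyl is 8 carbons long (octane).
The highest-priority functional group is a ketone (C=O on an internal carbon), so the name ends in -one.
Choose the numbering such that numbering from this end puts the carbonyl group at C-3 rather than C-6.
That gives the carbonyl at C-3; a chloro group at C-4; a methyl group at C-4.
Prefixes are listed alphabetically: chloro, methyl.
The name is 4-chloro-4-methyloctan-3-one.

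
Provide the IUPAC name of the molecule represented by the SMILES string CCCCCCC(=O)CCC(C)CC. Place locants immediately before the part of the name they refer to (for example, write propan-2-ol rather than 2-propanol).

The longest carbon chain that includes the carbonyl has 12 carbons, so the parent hydride is dodecane.
The principal characteristic group is a ketone (C=O on an internal carbon), named with the suffix -one.
The numbering direction is chosen so that numbering from this end puts the carbonyl group at C-6 rather than C-7.
With this numbering: the carbonyl at C-6; a methyl group at C-3.
Assembling the pieces gives 3-methyldodecan-6-one.

3-methyldodecan-6-one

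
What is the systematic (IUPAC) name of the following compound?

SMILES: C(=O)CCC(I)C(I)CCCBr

8-bromo-4,5-diiodooctanal

The longest carbon chain that includes the –CHO group has 8 carbons, so the parent hydride is octane.
The principal characteristic group is an aldehyde (terminal –CHO), named with the suffix -al.
Choose the numbering such that the aldehyde carbon is C-1 by definition.
With this numbering: a bromo group at C-8; iodo groups at C-4 and C-5.
The substituents are ordered alphabetically, ignoring any di-/tri- multipliers.
The name is 8-bromo-4,5-diiodooctanal.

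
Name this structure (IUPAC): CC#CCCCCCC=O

Counting along the main chain through the –CHO group and the multiple bond gives 9 carbons: the parent is nonane.
The principal characteristic group is an aldehyde (terminal –CHO), named with the suffix -al.
A C≡C triple bond in the chain gives the infix -yne-.
The numbering direction is chosen so that the aldehyde carbon is C-1 by definition.
With this numbering: the triple bond between C-7 and C-8.
Assembling the pieces gives non-7-ynal.

non-7-ynal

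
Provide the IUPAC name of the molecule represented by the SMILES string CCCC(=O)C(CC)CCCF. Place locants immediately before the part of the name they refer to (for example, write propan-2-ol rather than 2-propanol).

5-ethyl-8-fluorooctan-4-one

The longest chain bearing the carbonyl is 8 carbons long (octane).
The highest-priority functional group is a ketone (C=O on an internal carbon), so the name ends in -one.
Number the chain so that numbering from this end puts the carbonyl group at C-4 rather than C-5.
With this numbering: the carbonyl at C-4; an ethyl group at C-5; a fluoro group at C-8.
The substituents are ordered alphabetically, ignoring any di-/tri- multipliers.
The name is 5-ethyl-8-fluorooctan-4-one.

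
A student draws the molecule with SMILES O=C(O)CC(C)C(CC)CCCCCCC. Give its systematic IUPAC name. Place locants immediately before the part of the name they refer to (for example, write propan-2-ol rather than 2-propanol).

4-ethyl-3-methylundecanoic acid

The longest carbon chain that includes the –COOH group has 11 carbons, so the parent hydride is undecane.
A carboxylic acid (terminal –COOH) is the principal characteristic group, giving the suffix -oic acid.
Choose the numbering such that the carboxylic acid carbon is C-1 by definition.
With this numbering: an ethyl group at C-4; a methyl group at C-3.
Prefixes are listed alphabetically: ethyl, methyl.
The name is 4-ethyl-3-methylundecanoic acid.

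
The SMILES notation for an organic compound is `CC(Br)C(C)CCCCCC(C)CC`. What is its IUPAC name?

2-bromo-3,9-dimethylundecane

The longest carbon chain is 11 atoms: the parent is undecane.
The numbering direction is chosen so that the substituent locant set {2,3,9} is lower than {3,9,10} at the first point of difference.
This places a bromo group at C-2; methyl groups at C-3 and C-9.
Prefixes are listed alphabetically: bromo, methyl.
The name is 2-bromo-3,9-dimethylundecane.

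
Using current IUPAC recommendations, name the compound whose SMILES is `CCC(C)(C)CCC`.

The parent chain contains 6 carbons (hexane).
Number the chain so that the substituent locant set {3,3} is lower than {4,4} at the first point of difference.
That gives two methyl groups at C-3.
The name is 3,3-dimethylhexane.

3,3-dimethylhexane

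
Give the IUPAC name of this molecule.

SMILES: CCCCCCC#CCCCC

dodec-5-yne

The longest chain bearing the multiple bond is 12 carbons long (dodecane).
A C≡C triple bond in the chain gives the infix -yne-.
The numbering direction is chosen so that numbering from this end puts the triple bond at C-5 rather than C-7.
That gives the triple bond between C-5 and C-6.
Putting it together: dodec-5-yne.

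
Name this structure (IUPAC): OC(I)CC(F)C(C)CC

3-fluoro-1-iodo-4-methylhexan-1-ol

Counting along the main chain through the –OH group gives 6 carbons: the parent is hexane.
An alcohol (–OH) is the principal characteristic group, giving the suffix -ol.
The numbering direction is chosen so that numbering from this end puts the hydroxyl group at C-1 rather than C-6.
With this numbering: the hydroxyl at C-1; a fluoro group at C-3; an iodo group at C-1; a methyl group at C-4.
Prefixes are listed alphabetically: fluoro, iodo, methyl.
The name is 3-fluoro-1-iodo-4-methylhexan-1-ol.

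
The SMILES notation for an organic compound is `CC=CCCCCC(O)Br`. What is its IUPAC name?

1-bromooct-6-en-1-ol

The longest chain bearing the –OH group and the multiple bond is 8 carbons long (octane).
The highest-priority functional group is an alcohol (–OH), so the name ends in -ol.
A C=C double bond in the chain gives the infix -ene-.
The numbering direction is chosen so that numbering from this end puts the hydroxyl group at C-1 rather than C-8.
This places the hydroxyl at C-1; the double bond between C-6 and C-7; a bromo group at C-1.
Putting it together: 1-bromooct-6-en-1-ol.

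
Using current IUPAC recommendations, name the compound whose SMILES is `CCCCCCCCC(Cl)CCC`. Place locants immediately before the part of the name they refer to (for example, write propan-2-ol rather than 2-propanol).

4-chlorododecane

The longest continuous carbon chain has 12 atoms, so the parent hydride is dodecane.
Number the chain so that the substituent locant set {4} is lower than {9} at the first point of difference.
This places a chloro group at C-4.
Assembling the pieces gives 4-chlorododecane.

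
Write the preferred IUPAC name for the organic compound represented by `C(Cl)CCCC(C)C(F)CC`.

The parent chain contains 8 carbons (octane).
Number the chain so that the substituent locant set {1,5,6} is lower than {3,4,8} at the first point of difference.
That gives a chloro group at C-1; a fluoro group at C-6; a methyl group at C-5.
Prefixes are listed alphabetically: chloro, fluoro, methyl.
The name is 1-chloro-6-fluoro-5-methyloctane.

1-chloro-6-fluoro-5-methyloctane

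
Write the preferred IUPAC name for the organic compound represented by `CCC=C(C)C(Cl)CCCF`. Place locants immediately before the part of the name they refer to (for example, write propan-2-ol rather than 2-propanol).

5-chloro-8-fluoro-4-methyloct-3-ene

The longest carbon chain that includes the multiple bond has 8 carbons, so the parent hydride is octane.
A C=C double bond in the chain gives the infix -ene-.
The numbering direction is chosen so that numbering from this end puts the double bond at C-3 rather than C-5.
With this numbering: the double bond between C-3 and C-4; a chloro group at C-5; a fluoro group at C-8; a methyl group at C-4.
Substituent prefixes are cited in alphabetical order (multiplying prefixes like di-/tri- are ignored for ordering).
Putting it together: 5-chloro-8-fluoro-4-methyloct-3-ene.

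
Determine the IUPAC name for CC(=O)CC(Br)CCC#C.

The longest carbon chain that includes the carbonyl and the multiple bond has 8 carbons, so the parent hydride is octane.
The principal characteristic group is a ketone (C=O on an internal carbon), named with the suffix -one.
A C≡C triple bond in the chain gives the infix -yne-.
Number the chain so that numbering from this end puts the carbonyl group at C-2 rather than C-7.
With this numbering: the carbonyl at C-2; the triple bond between C-7 and C-8; a bromo group at C-4.
Assembling the pieces gives 4-bromooct-7-yn-2-one.

4-bromooct-7-yn-2-one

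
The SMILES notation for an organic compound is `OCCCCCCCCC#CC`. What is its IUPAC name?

The longest carbon chain that includes the –OH group and the multiple bond has 11 carbons, so the parent hydride is undecane.
The highest-priority functional group is an alcohol (–OH), so the name ends in -ol.
The chain contains a C≡C triple bond, so the unsaturation ending is -yne.
The numbering direction is chosen so that numbering from this end puts the hydroxyl group at C-1 rather than C-11.
This places the hydroxyl at C-1; the triple bond between C-9 and C-10.
Putting it together: undec-9-yn-1-ol.

undec-9-yn-1-ol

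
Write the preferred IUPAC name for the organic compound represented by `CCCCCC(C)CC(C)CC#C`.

The longest carbon chain that includes the multiple bond has 11 carbons, so the parent hydride is undecane.
A C≡C triple bond in the chain gives the infix -yne-.
Choose the numbering such that numbering from this end puts the triple bond at C-1 rather than C-10.
That gives the triple bond between C-1 and C-2; methyl groups at C-4 and C-6.
Assembling the pieces gives 4,6-dimethylundec-1-yne.

4,6-dimethylundec-1-yne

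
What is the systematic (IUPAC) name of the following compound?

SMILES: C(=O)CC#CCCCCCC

dec-3-ynal

Counting along the main chain through the –CHO group and the multiple bond gives 10 carbons: the parent is decane.
An aldehyde (terminal –CHO) is the principal characteristic group, giving the suffix -al.
The chain contains a C≡C triple bond, so the unsaturation ending is -yne.
Choose the numbering such that the aldehyde carbon is C-1 by definition.
This places the triple bond between C-3 and C-4.
The name is dec-3-ynal.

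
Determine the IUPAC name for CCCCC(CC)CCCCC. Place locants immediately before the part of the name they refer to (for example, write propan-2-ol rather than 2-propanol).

5-ethyldecane

The longest carbon chain is 10 atoms: the parent is decane.
Number the chain so that the substituent locant set {5} is lower than {6} at the first point of difference.
That gives an ethyl group at C-5.
Putting it together: 5-ethyldecane.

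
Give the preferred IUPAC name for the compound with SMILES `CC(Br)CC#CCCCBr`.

The longest chain bearing the multiple bond is 8 carbons long (octane).
A C≡C triple bond in the chain gives the infix -yne-.
Number the chain so that the substituent locant set {1,7} is lower than {2,8} at the first point of difference.
With this numbering: the triple bond between C-4 and C-5; bromo groups at C-1 and C-7.
Assembling the pieces gives 1,7-dibromooct-4-yne.

1,7-dibromooct-4-yne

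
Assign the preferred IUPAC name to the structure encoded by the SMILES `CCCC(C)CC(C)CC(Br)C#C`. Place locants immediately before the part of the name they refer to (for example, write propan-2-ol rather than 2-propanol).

3-bromo-5,7-dimethyldec-1-yne

The longest carbon chain that includes the multiple bond has 10 carbons, so the parent hydride is decane.
The chain contains a C≡C triple bond, so the unsaturation ending is -yne.
The numbering direction is chosen so that numbering from this end puts the triple bond at C-1 rather than C-9.
This places the triple bond between C-1 and C-2; a bromo group at C-3; methyl groups at C-5 and C-7.
Prefixes are listed alphabetically: bromo, methyl.
Putting it together: 3-bromo-5,7-dimethyldec-1-yne.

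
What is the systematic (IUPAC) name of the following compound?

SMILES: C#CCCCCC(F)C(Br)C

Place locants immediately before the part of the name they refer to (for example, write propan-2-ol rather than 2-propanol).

Counting along the main chain through the multiple bond gives 9 carbons: the parent is nonane.
A C≡C triple bond in the chain gives the infix -yne-.
Choose the numbering such that numbering from this end puts the triple bond at C-1 rather than C-8.
With this numbering: the triple bond between C-1 and C-2; a bromo group at C-8; a fluoro group at C-7.
The substituents are ordered alphabetically, ignoring any di-/tri- multipliers.
Putting it together: 8-bromo-7-fluoronon-1-yne.

8-bromo-7-fluoronon-1-yne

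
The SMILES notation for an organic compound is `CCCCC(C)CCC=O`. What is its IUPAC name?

The longest carbon chain that includes the –CHO group has 8 carbons, so the parent hydride is octane.
The principal characteristic group is an aldehyde (terminal –CHO), named with the suffix -al.
Choose the numbering such that the aldehyde carbon is C-1 by definition.
With this numbering: a methyl group at C-4.
Putting it together: 4-methyloctanal.

4-methyloctanal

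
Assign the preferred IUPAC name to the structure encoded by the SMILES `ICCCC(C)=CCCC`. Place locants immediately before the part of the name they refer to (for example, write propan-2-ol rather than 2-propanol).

The longest carbon chain that includes the multiple bond has 8 carbons, so the parent hydride is octane.
There is one C=C double bond, indicated by the ending -ene.
Number the chain so that the substituent locant set {1,4} is lower than {5,8} at the first point of difference.
With this numbering: the double bond between C-4 and C-5; an iodo group at C-1; a methyl group at C-4.
The substituents are ordered alphabetically, ignoring any di-/tri- multipliers.
Assembling the pieces gives 1-iodo-4-methyloct-4-ene.

1-iodo-4-methyloct-4-ene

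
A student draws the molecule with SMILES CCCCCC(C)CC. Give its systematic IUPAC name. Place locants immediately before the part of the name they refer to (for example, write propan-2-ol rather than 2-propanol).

3-methyloctane

The longest continuous carbon chain has 8 atoms, so the parent hydride is octane.
The numbering direction is chosen so that the substituent locant set {3} is lower than {6} at the first point of difference.
This places a methyl group at C-3.
Putting it together: 3-methyloctane.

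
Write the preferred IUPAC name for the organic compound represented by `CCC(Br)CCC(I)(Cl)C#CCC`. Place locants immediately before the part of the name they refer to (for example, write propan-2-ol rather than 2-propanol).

Counting along the main chain through the multiple bond gives 10 carbons: the parent is decane.
The chain contains a C≡C triple bond, so the unsaturation ending is -yne.
Number the chain so that numbering from this end puts the triple bond at C-3 rather than C-7.
That gives the triple bond between C-3 and C-4; a bromo group at C-8; a chloro group at C-5; an iodo group at C-5.
The substituents are ordered alphabetically, ignoring any di-/tri- multipliers.
The name is 8-bromo-5-chloro-5-iododec-3-yne.

8-bromo-5-chloro-5-iododec-3-yne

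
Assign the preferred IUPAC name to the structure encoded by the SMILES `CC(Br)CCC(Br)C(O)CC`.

4,7-dibromooctan-3-ol

The longest carbon chain that includes the –OH group has 8 carbons, so the parent hydride is octane.
An alcohol (–OH) is the principal characteristic group, giving the suffix -ol.
Choose the numbering such that numbering from this end puts the hydroxyl group at C-3 rather than C-6.
This places the hydroxyl at C-3; bromo groups at C-4 and C-7.
Putting it together: 4,7-dibromooctan-3-ol.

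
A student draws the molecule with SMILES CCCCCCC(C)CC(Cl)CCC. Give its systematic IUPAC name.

4-chloro-6-methyldodecane

The longest carbon chain is 12 atoms: the parent is dodecane.
Choose the numbering such that the substituent locant set {4,6} is lower than {7,9} at the first point of difference.
That gives a chloro group at C-4; a methyl group at C-6.
Substituent prefixes are cited in alphabetical order (multiplying prefixes like di-/tri- are ignored for ordering).
Assembling the pieces gives 4-chloro-6-methyldodecane.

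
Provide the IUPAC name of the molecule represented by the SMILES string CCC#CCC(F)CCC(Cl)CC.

9-chloro-6-fluoroundec-3-yne

Counting along the main chain through the multiple bond gives 11 carbons: the parent is undecane.
The chain contains a C≡C triple bond, so the unsaturation ending is -yne.
Number the chain so that numbering from this end puts the triple bond at C-3 rather than C-8.
This places the triple bond between C-3 and C-4; a chloro group at C-9; a fluoro group at C-6.
The substituents are ordered alphabetically, ignoring any di-/tri- multipliers.
Assembling the pieces gives 9-chloro-6-fluoroundec-3-yne.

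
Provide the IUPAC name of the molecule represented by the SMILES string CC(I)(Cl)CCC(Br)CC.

5-bromo-2-chloro-2-iodoheptane

The parent chain contains 7 carbons (heptane).
Number the chain so that the substituent locant set {2,2,5} is lower than {3,6,6} at the first point of difference.
This places a bromo group at C-5; a chloro group at C-2; an iodo group at C-2.
Prefixes are listed alphabetically: bromo, chloro, iodo.
Putting it together: 5-bromo-2-chloro-2-iodoheptane.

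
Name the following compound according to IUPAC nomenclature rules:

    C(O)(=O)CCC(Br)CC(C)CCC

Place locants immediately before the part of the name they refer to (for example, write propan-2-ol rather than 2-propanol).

4-bromo-6-methylnonanoic acid

Counting along the main chain through the –COOH group gives 9 carbons: the parent is nonane.
The highest-priority functional group is a carboxylic acid (terminal –COOH), so the name ends in -oic acid.
The numbering direction is chosen so that the carboxylic acid carbon is C-1 by definition.
With this numbering: a bromo group at C-4; a methyl group at C-6.
Substituent prefixes are cited in alphabetical order (multiplying prefixes like di-/tri- are ignored for ordering).
Putting it together: 4-bromo-6-methylnonanoic acid.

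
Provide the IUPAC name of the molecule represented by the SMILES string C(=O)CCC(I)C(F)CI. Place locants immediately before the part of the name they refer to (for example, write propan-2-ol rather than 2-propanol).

5-fluoro-4,6-diiodohexanal

Counting along the main chain through the –CHO group gives 6 carbons: the parent is hexane.
The highest-priority functional group is an aldehyde (terminal –CHO), so the name ends in -al.
Number the chain so that the aldehyde carbon is C-1 by definition.
With this numbering: a fluoro group at C-5; iodo groups at C-4 and C-6.
Prefixes are listed alphabetically: fluoro, iodo.
Assembling the pieces gives 5-fluoro-4,6-diiodohexanal.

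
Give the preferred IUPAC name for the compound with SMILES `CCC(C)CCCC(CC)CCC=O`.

The longest chain bearing the –CHO group is 10 carbons long (decane).
The highest-priority functional group is an aldehyde (terminal –CHO), so the name ends in -al.
Choose the numbering such that the aldehyde carbon is C-1 by definition.
With this numbering: an ethyl group at C-4; a methyl group at C-8.
Prefixes are listed alphabetically: ethyl, methyl.
Putting it together: 4-ethyl-8-methyldecanal.

4-ethyl-8-methyldecanal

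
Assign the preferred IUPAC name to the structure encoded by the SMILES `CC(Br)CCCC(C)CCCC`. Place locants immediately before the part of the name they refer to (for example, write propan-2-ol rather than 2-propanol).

The longest continuous carbon chain has 10 atoms, so the parent hydride is decane.
Number the chain so that the substituent locant set {2,6} is lower than {5,9} at the first point of difference.
With this numbering: a bromo group at C-2; a methyl group at C-6.
The substituents are ordered alphabetically, ignoring any di-/tri- multipliers.
Assembling the pieces gives 2-bromo-6-methyldecane.

2-bromo-6-methyldecane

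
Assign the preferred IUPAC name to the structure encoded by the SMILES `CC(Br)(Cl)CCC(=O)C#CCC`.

8-bromo-8-chloronon-3-yn-5-one

The longest chain bearing the carbonyl and the multiple bond is 9 carbons long (nonane).
A ketone (C=O on an internal carbon) is the principal characteristic group, giving the suffix -one.
There is one C≡C triple bond, indicated by the ending -yne.
The numbering direction is chosen so that numbering from this end puts the triple bond at C-3 rather than C-6.
This places the carbonyl at C-5; the triple bond between C-3 and C-4; a bromo group at C-8; a chloro group at C-8.
Prefixes are listed alphabetically: bromo, chloro.
Assembling the pieces gives 8-bromo-8-chloronon-3-yn-5-one.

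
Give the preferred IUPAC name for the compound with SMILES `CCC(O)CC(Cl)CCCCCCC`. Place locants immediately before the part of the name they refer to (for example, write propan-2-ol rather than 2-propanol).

Counting along the main chain through the –OH group gives 12 carbons: the parent is dodecane.
The principal characteristic group is an alcohol (–OH), named with the suffix -ol.
Number the chain so that numbering from this end puts the hydroxyl group at C-3 rather than C-10.
With this numbering: the hydroxyl at C-3; a chloro group at C-5.
Putting it together: 5-chlorododecan-3-ol.

5-chlorododecan-3-ol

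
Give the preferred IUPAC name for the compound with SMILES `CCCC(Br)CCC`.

The longest carbon chain is 7 atoms: the parent is heptane.
Numbering from either end gives identical locants here.
That gives a bromo group at C-4.
Putting it together: 4-bromoheptane.

4-bromoheptane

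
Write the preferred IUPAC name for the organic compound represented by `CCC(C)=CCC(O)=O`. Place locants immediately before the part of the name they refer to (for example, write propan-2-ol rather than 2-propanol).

The longest chain bearing the –COOH group and the multiple bond is 6 carbons long (hexane).
The highest-priority functional group is a carboxylic acid (terminal –COOH), so the name ends in -oic acid.
A C=C double bond in the chain gives the infix -ene-.
The numbering direction is chosen so that the carboxylic acid carbon is C-1 by definition.
This places the double bond between C-3 and C-4; a methyl group at C-4.
Putting it together: 4-methylhex-3-enoic acid.

4-methylhex-3-enoic acid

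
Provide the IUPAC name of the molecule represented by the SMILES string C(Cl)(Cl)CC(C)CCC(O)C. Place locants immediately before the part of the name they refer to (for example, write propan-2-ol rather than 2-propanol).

The longest carbon chain that includes the –OH group has 7 carbons, so the parent hydride is heptane.
The highest-priority functional group is an alcohol (–OH), so the name ends in -ol.
The numbering direction is chosen so that numbering from this end puts the hydroxyl group at C-2 rather than C-6.
This places the hydroxyl at C-2; two chloro groups at C-7; a methyl group at C-5.
Substituent prefixes are cited in alphabetical order (multiplying prefixes like di-/tri- are ignored for ordering).
The name is 7,7-dichloro-5-methylheptan-2-ol.

7,7-dichloro-5-methylheptan-2-ol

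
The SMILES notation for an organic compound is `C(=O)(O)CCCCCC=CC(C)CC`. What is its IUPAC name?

9-methylundec-7-enoic acid

Counting along the main chain through the –COOH group and the multiple bond gives 11 carbons: the parent is undecane.
The highest-priority functional group is a carboxylic acid (terminal –COOH), so the name ends in -oic acid.
The chain contains a C=C double bond, so the unsaturation ending is -ene.
The numbering direction is chosen so that the carboxylic acid carbon is C-1 by definition.
This places the double bond between C-7 and C-8; a methyl group at C-9.
Assembling the pieces gives 9-methylundec-7-enoic acid.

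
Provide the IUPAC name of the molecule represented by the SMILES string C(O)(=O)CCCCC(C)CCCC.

Counting along the main chain through the –COOH group gives 10 carbons: the parent is decane.
The highest-priority functional group is a carboxylic acid (terminal –COOH), so the name ends in -oic acid.
Choose the numbering such that the carboxylic acid carbon is C-1 by definition.
With this numbering: a methyl group at C-6.
The name is 6-methyldecanoic acid.

6-methyldecanoic acid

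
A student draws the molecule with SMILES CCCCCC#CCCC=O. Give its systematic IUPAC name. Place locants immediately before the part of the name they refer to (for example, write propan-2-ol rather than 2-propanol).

Counting along the main chain through the –CHO group and the multiple bond gives 10 carbons: the parent is decane.
The principal characteristic group is an aldehyde (terminal –CHO), named with the suffix -al.
The chain contains a C≡C triple bond, so the unsaturation ending is -yne.
Choose the numbering such that the aldehyde carbon is C-1 by definition.
With this numbering: the triple bond between C-4 and C-5.
Assembling the pieces gives dec-4-ynal.

dec-4-ynal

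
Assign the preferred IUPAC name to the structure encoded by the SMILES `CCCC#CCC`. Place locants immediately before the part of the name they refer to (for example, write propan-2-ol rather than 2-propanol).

hept-3-yne

Counting along the main chain through the multiple bond gives 7 carbons: the parent is heptane.
There is one C≡C triple bond, indicated by the ending -yne.
Number the chain so that numbering from this end puts the triple bond at C-3 rather than C-4.
This places the triple bond between C-3 and C-4.
The name is hept-3-yne.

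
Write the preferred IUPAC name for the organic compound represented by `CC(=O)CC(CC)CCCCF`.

4-ethyl-8-fluorooctan-2-one

Counting along the main chain through the carbonyl gives 8 carbons: the parent is octane.
The principal characteristic group is a ketone (C=O on an internal carbon), named with the suffix -one.
The numbering direction is chosen so that numbering from this end puts the carbonyl group at C-2 rather than C-7.
This places the carbonyl at C-2; an ethyl group at C-4; a fluoro group at C-8.
The substituents are ordered alphabetically, ignoring any di-/tri- multipliers.
Assembling the pieces gives 4-ethyl-8-fluorooctan-2-one.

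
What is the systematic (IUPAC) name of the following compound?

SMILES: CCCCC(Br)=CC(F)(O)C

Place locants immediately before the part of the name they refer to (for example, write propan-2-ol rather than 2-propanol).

The longest carbon chain that includes the –OH group and the multiple bond has 8 carbons, so the parent hydride is octane.
The principal characteristic group is an alcohol (–OH), named with the suffix -ol.
There is one C=C double bond, indicated by the ending -ene.
Choose the numbering such that numbering from this end puts the hydroxyl group at C-2 rather than C-7.
This places the hydroxyl at C-2; the double bond between C-3 and C-4; a bromo group at C-4; a fluoro group at C-2.
Substituent prefixes are cited in alphabetical order (multiplying prefixes like di-/tri- are ignored for ordering).
Assembling the pieces gives 4-bromo-2-fluorooct-3-en-2-ol.

4-bromo-2-fluorooct-3-en-2-ol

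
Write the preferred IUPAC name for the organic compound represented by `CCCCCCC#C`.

Counting along the main chain through the multiple bond gives 8 carbons: the parent is octane.
There is one C≡C triple bond, indicated by the ending -yne.
The numbering direction is chosen so that numbering from this end puts the triple bond at C-1 rather than C-7.
This places the triple bond between C-1 and C-2.
The name is oct-1-yne.

oct-1-yne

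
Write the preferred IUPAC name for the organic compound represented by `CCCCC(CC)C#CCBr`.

1-bromo-4-ethyloct-2-yne

Counting along the main chain through the multiple bond gives 8 carbons: the parent is octane.
The chain contains a C≡C triple bond, so the unsaturation ending is -yne.
Choose the numbering such that numbering from this end puts the triple bond at C-2 rather than C-6.
That gives the triple bond between C-2 and C-3; a bromo group at C-1; an ethyl group at C-4.
The substituents are ordered alphabetically, ignoring any di-/tri- multipliers.
The name is 1-bromo-4-ethyloct-2-yne.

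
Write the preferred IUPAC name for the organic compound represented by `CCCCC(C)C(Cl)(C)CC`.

The parent chain contains 8 carbons (octane).
The numbering direction is chosen so that the substituent locant set {3,3,4} is lower than {5,6,6} at the first point of difference.
With this numbering: a chloro group at C-3; methyl groups at C-3 and C-4.
Prefixes are listed alphabetically: chloro, methyl.
Putting it together: 3-chloro-3,4-dimethyloctane.

3-chloro-3,4-dimethyloctane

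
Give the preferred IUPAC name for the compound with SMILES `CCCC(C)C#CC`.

The longest carbon chain that includes the multiple bond has 7 carbons, so the parent hydride is heptane.
There is one C≡C triple bond, indicated by the ending -yne.
Number the chain so that numbering from this end puts the triple bond at C-2 rather than C-5.
That gives the triple bond between C-2 and C-3; a methyl group at C-4.
Assembling the pieces gives 4-methylhept-2-yne.

4-methylhept-2-yne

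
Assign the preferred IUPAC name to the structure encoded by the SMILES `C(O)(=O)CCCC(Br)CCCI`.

The longest chain bearing the –COOH group is 8 carbons long (octane).
A carboxylic acid (terminal –COOH) is the principal characteristic group, giving the suffix -oic acid.
Number the chain so that the carboxylic acid carbon is C-1 by definition.
This places a bromo group at C-5; an iodo group at C-8.
Substituent prefixes are cited in alphabetical order (multiplying prefixes like di-/tri- are ignored for ordering).
Assembling the pieces gives 5-bromo-8-iodooctanoic acid.

5-bromo-8-iodooctanoic acid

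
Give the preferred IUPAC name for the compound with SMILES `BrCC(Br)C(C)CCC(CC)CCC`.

1,2-dibromo-6-ethyl-3-methylnonane

The longest carbon chain is 9 atoms: the parent is nonane.
The numbering direction is chosen so that the substituent locant set {1,2,3,6} is lower than {4,7,8,9} at the first point of difference.
With this numbering: bromo groups at C-1 and C-2; an ethyl group at C-6; a methyl group at C-3.
Prefixes are listed alphabetically: bromo, ethyl, methyl.
Putting it together: 1,2-dibromo-6-ethyl-3-methylnonane.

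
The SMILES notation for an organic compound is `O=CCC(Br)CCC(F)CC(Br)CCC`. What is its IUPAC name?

3,8-dibromo-6-fluoroundecanal

Counting along the main chain through the –CHO group gives 11 carbons: the parent is undecane.
An aldehyde (terminal –CHO) is the principal characteristic group, giving the suffix -al.
The numbering direction is chosen so that the aldehyde carbon is C-1 by definition.
This places bromo groups at C-3 and C-8; a fluoro group at C-6.
The substituents are ordered alphabetically, ignoring any di-/tri- multipliers.
Putting it together: 3,8-dibromo-6-fluoroundecanal.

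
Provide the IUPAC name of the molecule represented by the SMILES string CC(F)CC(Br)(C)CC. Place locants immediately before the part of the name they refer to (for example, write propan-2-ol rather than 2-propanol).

The longest carbon chain is 6 atoms: the parent is hexane.
Number the chain so that the substituent locant set {2,4,4} is lower than {3,3,5} at the first point of difference.
That gives a bromo group at C-4; a fluoro group at C-2; a methyl group at C-4.
Substituent prefixes are cited in alphabetical order (multiplying prefixes like di-/tri- are ignored for ordering).
The name is 4-bromo-2-fluoro-4-methylhexane.

4-bromo-2-fluoro-4-methylhexane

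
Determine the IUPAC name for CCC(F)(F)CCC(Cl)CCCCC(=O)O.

Counting along the main chain through the –COOH group gives 11 carbons: the parent is undecane.
The highest-priority functional group is a carboxylic acid (terminal –COOH), so the name ends in -oic acid.
Number the chain so that the carboxylic acid carbon is C-1 by definition.
That gives a chloro group at C-6; two fluoro groups at C-9.
Substituent prefixes are cited in alphabetical order (multiplying prefixes like di-/tri- are ignored for ordering).
Assembling the pieces gives 6-chloro-9,9-difluoroundecanoic acid.

6-chloro-9,9-difluoroundecanoic acid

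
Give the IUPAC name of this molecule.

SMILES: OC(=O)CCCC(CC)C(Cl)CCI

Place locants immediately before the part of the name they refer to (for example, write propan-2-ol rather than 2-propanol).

6-chloro-5-ethyl-8-iodooctanoic acid

The longest carbon chain that includes the –COOH group has 8 carbons, so the parent hydride is octane.
A carboxylic acid (terminal –COOH) is the principal characteristic group, giving the suffix -oic acid.
Number the chain so that the carboxylic acid carbon is C-1 by definition.
That gives a chloro group at C-6; an ethyl group at C-5; an iodo group at C-8.
The substituents are ordered alphabetically, ignoring any di-/tri- multipliers.
Putting it together: 6-chloro-5-ethyl-8-iodooctanoic acid.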